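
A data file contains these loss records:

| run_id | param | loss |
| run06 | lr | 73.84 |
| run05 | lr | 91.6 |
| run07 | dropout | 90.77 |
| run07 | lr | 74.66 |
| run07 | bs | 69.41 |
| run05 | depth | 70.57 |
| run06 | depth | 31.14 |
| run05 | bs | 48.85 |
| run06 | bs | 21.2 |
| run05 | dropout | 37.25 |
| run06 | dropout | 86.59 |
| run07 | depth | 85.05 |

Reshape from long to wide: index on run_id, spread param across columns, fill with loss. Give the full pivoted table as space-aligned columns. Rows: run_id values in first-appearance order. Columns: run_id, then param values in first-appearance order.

Columns: run_id plus the 4 distinct param values (lr, dropout, bs, depth).
For example, row run06 column lr takes loss=73.84 from the long row (run06, lr).

run_id  lr     dropout  bs     depth
run06   73.84  86.59    21.2   31.14
run05   91.6   37.25    48.85  70.57
run07   74.66  90.77    69.41  85.05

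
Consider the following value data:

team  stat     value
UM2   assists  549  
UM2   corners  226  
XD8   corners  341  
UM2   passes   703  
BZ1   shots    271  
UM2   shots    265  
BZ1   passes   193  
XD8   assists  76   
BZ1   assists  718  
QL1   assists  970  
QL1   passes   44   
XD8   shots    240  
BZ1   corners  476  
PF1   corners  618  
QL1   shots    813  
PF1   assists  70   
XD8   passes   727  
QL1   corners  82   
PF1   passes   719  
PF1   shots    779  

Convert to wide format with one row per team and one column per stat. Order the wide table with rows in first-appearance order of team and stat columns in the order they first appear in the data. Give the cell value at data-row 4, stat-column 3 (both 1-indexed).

44

With rows in first-appearance order of team, row 4 is team=QL1. stat columns in first-appearance order: assists, corners, passes, shots; column 3 is passes.
Long rows with team=QL1, stat=passes: value = 44.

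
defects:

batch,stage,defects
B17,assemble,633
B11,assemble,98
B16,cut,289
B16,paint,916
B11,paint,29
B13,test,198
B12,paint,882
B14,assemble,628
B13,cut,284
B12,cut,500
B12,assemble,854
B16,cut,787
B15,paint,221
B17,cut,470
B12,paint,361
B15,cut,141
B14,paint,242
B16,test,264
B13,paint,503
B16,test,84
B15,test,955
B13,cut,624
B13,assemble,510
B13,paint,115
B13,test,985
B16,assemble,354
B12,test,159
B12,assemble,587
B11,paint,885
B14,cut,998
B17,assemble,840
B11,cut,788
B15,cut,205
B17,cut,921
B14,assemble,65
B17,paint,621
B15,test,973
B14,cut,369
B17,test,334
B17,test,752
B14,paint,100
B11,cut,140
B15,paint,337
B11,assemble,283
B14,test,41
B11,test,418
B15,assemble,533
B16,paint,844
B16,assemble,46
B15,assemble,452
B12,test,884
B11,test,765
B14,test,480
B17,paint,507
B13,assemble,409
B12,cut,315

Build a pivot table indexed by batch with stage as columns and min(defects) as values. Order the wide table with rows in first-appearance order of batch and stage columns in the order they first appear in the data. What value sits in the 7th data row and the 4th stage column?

955

With rows in first-appearance order of batch, row 7 is batch=B15. stage columns in first-appearance order: assemble, cut, paint, test; column 4 is test.
Long rows with batch=B15, stage=test: min(955, 973) = 955.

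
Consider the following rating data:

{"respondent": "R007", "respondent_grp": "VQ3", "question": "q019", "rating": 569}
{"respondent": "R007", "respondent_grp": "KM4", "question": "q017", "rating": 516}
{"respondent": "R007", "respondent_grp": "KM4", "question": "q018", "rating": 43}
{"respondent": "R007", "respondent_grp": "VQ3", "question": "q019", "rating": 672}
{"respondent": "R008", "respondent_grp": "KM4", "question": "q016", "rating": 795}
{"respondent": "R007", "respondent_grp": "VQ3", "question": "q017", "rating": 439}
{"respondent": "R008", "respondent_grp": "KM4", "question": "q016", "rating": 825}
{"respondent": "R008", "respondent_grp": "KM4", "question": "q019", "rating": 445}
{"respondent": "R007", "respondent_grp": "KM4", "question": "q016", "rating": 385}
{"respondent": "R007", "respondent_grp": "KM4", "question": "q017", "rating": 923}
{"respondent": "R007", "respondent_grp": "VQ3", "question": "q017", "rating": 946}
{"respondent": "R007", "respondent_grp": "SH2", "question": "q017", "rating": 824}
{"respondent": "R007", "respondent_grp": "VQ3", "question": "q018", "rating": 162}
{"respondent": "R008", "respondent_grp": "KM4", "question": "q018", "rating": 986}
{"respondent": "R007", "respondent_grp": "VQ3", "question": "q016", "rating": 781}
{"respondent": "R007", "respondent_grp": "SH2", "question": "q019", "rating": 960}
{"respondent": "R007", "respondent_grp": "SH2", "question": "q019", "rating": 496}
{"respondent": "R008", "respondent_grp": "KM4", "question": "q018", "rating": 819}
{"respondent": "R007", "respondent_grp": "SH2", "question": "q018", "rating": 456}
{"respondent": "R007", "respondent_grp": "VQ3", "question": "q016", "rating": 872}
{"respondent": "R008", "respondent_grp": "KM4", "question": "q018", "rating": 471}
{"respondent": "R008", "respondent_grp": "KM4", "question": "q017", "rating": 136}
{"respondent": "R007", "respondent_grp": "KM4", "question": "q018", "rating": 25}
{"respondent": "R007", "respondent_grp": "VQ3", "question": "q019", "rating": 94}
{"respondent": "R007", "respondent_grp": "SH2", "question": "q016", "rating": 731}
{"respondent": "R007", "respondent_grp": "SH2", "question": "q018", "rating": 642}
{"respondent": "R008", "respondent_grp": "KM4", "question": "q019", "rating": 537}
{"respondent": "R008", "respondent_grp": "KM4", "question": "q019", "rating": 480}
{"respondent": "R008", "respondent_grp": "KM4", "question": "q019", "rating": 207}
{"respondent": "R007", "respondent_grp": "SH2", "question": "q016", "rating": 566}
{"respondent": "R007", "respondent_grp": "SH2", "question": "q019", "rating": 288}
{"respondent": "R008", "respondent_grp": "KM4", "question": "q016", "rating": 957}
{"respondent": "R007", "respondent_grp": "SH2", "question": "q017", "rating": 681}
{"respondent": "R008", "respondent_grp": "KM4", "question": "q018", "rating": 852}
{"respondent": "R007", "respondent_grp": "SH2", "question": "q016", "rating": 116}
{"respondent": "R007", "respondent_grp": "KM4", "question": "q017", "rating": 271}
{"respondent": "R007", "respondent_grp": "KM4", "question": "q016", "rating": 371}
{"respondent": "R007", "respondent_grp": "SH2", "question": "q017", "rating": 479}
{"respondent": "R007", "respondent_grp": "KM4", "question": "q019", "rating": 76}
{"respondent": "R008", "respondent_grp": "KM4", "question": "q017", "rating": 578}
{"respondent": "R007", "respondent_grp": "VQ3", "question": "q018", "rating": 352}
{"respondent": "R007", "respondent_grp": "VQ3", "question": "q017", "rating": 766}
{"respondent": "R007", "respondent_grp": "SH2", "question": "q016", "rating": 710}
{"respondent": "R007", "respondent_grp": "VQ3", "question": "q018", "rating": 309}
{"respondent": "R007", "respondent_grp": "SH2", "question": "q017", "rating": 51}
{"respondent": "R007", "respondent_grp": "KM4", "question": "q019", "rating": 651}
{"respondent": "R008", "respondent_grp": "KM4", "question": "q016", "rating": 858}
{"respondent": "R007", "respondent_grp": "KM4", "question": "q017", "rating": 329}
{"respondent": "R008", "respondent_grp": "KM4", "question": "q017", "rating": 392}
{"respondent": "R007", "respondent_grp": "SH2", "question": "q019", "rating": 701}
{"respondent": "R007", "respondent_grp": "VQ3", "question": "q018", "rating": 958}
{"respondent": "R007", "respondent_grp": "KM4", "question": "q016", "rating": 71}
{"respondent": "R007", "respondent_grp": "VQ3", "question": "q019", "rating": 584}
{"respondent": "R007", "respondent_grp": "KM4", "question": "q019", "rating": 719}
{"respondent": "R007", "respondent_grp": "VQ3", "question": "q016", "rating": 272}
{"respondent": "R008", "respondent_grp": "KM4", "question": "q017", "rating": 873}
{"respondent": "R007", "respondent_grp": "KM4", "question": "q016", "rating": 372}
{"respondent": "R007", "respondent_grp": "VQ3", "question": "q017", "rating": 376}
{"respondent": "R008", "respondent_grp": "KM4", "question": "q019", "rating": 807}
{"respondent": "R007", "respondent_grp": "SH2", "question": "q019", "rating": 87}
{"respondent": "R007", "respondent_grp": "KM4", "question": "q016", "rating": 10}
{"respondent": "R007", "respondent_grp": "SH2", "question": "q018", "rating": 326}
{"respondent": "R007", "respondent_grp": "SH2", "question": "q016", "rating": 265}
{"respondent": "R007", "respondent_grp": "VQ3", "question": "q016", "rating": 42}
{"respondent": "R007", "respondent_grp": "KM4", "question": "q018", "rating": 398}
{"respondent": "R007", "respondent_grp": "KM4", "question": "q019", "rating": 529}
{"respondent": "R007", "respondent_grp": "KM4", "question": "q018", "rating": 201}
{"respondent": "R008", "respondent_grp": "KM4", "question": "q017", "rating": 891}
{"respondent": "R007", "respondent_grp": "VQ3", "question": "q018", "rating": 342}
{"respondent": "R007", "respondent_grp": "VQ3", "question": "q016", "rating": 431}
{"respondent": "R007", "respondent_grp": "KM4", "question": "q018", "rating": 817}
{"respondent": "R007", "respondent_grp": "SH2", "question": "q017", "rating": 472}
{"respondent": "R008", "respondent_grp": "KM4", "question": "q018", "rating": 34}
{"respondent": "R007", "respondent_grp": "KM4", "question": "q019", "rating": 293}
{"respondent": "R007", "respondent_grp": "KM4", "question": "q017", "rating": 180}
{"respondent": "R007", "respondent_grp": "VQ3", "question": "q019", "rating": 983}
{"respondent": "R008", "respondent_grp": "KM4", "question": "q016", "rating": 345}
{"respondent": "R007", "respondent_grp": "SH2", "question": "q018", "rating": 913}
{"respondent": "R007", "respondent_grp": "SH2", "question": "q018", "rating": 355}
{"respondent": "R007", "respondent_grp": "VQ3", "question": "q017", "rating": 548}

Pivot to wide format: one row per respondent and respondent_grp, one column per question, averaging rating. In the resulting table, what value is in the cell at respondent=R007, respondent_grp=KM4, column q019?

Rows with respondent=R007, respondent_grp=KM4 and question=q019: rating values are 76, 651, 719, 529, 293.
(76 + 651 + 719 + 529 + 293) / 5 = 453.60.

453.60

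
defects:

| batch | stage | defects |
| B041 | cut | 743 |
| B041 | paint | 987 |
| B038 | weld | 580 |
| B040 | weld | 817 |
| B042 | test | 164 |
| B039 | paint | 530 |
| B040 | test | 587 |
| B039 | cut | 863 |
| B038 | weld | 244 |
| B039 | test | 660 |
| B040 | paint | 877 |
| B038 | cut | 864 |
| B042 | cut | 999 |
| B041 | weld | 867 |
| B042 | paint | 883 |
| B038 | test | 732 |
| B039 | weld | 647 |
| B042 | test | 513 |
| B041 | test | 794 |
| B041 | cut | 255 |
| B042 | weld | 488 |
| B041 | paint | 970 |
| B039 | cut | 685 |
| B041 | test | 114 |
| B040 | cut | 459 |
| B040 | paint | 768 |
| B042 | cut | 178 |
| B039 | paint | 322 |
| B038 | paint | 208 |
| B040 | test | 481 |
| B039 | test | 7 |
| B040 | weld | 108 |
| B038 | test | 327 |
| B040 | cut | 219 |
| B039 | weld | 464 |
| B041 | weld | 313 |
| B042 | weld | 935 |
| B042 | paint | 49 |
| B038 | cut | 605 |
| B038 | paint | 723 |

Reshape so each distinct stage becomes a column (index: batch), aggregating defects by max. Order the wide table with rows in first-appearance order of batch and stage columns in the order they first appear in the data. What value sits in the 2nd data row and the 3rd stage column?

With rows in first-appearance order of batch, row 2 is batch=B038. stage columns in first-appearance order: cut, paint, weld, test; column 3 is weld.
Long rows with batch=B038, stage=weld: max(580, 244) = 580.

580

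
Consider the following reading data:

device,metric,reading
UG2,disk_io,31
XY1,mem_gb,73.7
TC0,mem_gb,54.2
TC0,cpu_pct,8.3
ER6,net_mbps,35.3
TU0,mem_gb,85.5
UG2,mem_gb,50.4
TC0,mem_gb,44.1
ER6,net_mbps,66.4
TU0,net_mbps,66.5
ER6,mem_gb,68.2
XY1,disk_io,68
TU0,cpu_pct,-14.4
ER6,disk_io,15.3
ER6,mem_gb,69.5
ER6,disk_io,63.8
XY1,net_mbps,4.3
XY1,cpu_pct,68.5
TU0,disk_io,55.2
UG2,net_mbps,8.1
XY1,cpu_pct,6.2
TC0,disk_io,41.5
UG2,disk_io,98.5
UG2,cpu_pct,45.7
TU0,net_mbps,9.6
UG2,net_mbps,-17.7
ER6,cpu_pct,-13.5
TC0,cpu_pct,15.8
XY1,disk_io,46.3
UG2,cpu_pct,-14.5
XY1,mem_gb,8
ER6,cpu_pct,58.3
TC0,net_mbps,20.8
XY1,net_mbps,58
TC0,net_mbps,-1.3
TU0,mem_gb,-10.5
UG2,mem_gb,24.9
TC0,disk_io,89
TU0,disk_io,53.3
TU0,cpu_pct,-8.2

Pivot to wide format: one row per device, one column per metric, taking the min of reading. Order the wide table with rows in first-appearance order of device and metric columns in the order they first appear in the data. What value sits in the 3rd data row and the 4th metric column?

With rows in first-appearance order of device, row 3 is device=TC0. metric columns in first-appearance order: disk_io, mem_gb, cpu_pct, net_mbps; column 4 is net_mbps.
Long rows with device=TC0, metric=net_mbps: min(20.8, -1.3) = -1.3.

-1.3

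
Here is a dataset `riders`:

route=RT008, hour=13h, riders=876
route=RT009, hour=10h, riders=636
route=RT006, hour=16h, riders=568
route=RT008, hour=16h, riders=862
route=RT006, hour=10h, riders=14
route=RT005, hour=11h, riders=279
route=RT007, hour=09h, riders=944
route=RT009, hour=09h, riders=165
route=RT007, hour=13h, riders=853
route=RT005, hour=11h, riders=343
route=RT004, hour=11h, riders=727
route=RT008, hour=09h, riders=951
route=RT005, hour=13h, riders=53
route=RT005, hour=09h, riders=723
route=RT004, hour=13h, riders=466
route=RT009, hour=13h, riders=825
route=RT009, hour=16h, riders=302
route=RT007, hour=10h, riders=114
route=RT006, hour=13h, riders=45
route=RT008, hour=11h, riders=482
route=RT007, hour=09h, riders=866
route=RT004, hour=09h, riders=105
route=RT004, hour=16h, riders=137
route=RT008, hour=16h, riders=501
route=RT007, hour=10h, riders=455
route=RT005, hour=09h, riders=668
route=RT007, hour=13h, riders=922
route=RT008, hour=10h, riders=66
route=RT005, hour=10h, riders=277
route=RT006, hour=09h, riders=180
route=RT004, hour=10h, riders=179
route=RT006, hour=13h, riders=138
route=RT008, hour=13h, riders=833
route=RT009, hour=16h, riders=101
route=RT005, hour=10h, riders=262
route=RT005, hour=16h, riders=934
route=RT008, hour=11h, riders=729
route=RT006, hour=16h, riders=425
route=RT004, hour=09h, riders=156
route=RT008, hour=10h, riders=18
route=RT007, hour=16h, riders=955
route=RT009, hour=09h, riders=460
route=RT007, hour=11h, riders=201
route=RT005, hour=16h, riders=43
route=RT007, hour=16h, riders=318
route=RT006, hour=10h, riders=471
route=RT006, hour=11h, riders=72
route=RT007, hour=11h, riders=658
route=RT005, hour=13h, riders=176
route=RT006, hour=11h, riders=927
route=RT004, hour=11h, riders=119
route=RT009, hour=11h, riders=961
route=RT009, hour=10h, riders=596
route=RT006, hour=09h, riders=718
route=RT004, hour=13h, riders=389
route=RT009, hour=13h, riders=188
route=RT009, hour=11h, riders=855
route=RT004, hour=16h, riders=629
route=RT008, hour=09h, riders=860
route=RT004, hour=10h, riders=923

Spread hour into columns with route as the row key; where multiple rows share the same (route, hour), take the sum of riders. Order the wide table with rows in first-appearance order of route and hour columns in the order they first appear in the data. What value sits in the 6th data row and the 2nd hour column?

With rows in first-appearance order of route, row 6 is route=RT004. hour columns in first-appearance order: 13h, 10h, 16h, 11h, 09h; column 2 is 10h.
Long rows with route=RT004, hour=10h: 179 + 923 = 1102.

1102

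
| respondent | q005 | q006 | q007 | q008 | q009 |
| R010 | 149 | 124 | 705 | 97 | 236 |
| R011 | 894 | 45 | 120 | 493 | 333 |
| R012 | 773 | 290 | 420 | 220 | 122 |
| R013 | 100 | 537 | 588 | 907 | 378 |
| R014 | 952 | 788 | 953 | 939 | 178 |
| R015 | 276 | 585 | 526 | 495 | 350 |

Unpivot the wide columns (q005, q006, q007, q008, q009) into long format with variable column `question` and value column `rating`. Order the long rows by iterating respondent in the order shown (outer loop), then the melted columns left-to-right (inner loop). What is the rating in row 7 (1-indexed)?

30 rows total (6 × 5). Row 7: index ⌊(7-1)/5⌋ = 1 into respondent → R011; (7-1) mod 5 = 1 into the melted columns → q006.
So row 7 is (R011, q006, 45); rating = 45.

45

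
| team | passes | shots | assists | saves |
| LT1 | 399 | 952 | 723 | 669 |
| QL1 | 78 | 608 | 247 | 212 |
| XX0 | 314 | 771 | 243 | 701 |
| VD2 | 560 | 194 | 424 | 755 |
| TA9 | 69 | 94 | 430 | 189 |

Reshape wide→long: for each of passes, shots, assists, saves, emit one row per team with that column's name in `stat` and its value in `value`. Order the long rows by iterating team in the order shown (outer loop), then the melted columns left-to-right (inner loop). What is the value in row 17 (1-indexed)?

20 rows total (5 × 4). Row 17: index ⌊(17-1)/4⌋ = 4 into team → TA9; (17-1) mod 4 = 0 into the melted columns → passes.
So row 17 is (TA9, passes, 69); value = 69.

69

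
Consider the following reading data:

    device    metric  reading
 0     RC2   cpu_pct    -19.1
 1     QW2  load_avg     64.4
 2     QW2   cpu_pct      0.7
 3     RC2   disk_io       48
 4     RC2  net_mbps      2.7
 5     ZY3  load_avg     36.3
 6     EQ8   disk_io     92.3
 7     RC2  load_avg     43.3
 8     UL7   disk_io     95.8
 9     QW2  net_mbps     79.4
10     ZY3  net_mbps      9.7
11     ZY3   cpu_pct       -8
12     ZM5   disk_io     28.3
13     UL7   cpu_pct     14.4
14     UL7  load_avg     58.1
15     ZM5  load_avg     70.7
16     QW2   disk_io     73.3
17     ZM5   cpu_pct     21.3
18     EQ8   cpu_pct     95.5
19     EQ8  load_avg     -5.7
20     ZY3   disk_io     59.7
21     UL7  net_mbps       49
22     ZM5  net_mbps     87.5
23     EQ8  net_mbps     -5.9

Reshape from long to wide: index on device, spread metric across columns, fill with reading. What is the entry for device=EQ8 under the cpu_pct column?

95.5

Wide layout: rows indexed by device, columns are the 4 distinct metric values (cpu_pct, load_avg, disk_io, net_mbps).
Cell (device=EQ8, metric=cpu_pct) draws from the long row where device=EQ8 and metric=cpu_pct, which has reading=95.5.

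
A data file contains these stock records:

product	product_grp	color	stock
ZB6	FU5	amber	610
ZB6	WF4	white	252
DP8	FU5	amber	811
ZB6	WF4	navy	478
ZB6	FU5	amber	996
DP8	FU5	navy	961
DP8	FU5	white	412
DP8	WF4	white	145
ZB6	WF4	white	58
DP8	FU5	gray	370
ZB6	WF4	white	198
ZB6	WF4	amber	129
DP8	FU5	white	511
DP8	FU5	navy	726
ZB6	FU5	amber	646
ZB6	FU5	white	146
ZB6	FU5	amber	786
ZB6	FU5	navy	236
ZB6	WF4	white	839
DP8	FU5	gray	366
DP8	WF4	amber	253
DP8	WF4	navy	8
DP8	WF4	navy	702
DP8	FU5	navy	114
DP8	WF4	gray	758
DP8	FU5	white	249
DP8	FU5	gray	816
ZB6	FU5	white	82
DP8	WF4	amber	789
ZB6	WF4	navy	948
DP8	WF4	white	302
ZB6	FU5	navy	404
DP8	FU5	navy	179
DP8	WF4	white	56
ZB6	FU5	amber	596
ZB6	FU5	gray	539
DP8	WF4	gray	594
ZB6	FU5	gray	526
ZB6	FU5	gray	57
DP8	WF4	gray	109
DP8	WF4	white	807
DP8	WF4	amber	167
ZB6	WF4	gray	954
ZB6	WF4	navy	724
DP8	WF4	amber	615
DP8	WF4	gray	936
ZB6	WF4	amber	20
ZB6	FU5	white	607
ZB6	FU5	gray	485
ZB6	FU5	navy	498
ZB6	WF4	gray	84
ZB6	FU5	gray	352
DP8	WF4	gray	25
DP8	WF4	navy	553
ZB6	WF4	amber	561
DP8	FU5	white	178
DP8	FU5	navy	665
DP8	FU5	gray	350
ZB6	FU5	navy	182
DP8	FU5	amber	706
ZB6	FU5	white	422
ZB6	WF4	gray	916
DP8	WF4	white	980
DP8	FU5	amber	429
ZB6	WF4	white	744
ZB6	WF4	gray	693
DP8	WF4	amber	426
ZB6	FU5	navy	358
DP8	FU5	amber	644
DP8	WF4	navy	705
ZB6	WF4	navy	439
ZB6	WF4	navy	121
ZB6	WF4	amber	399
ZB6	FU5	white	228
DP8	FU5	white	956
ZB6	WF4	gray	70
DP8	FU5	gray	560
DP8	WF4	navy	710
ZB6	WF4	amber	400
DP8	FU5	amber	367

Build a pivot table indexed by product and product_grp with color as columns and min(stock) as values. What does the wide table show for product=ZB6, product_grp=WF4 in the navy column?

Rows with product=ZB6, product_grp=WF4 and color=navy: stock values are 478, 948, 724, 439, 121.
min(478, 948, 724, 439, 121) = 121.

121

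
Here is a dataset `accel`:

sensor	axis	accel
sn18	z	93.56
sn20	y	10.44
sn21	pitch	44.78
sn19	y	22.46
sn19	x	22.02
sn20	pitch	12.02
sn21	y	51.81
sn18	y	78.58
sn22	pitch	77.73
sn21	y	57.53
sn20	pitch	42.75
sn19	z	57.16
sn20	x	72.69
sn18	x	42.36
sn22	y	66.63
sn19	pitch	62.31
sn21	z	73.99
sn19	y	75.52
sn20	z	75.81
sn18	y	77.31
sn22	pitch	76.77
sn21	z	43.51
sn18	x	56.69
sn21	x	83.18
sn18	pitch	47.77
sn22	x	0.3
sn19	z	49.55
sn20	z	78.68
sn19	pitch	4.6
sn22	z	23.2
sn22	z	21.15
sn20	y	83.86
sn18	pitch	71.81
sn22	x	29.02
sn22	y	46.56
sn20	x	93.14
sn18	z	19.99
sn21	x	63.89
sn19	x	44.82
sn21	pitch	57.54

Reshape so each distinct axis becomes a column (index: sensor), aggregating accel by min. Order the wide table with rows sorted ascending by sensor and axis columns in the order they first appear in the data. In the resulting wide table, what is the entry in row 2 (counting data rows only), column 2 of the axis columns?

22.46

With rows sorted ascending by sensor, row 2 is sensor=sn19. axis columns in first-appearance order: z, y, pitch, x; column 2 is y.
Long rows with sensor=sn19, axis=y: min(22.46, 75.52) = 22.46.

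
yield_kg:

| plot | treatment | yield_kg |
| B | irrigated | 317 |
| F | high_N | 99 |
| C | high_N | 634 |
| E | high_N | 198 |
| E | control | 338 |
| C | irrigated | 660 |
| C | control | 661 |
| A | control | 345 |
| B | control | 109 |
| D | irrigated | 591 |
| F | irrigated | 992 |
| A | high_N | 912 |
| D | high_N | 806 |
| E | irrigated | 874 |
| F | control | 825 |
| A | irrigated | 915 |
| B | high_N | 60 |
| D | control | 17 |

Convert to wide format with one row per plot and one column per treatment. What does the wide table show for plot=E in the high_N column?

Wide layout: rows indexed by plot, columns are the 3 distinct treatment values (irrigated, high_N, control).
Cell (plot=E, treatment=high_N) draws from the long row where plot=E and treatment=high_N, which has yield_kg=198.

198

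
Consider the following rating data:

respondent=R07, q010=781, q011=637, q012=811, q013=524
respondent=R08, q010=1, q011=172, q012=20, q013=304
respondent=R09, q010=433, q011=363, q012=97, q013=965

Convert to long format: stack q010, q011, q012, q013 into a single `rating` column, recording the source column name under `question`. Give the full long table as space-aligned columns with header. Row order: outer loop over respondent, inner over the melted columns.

Each (respondent, column) pair becomes one row: 3 × 4 = 12 rows.
For example, (R07, q010) → rating=781.

respondent  question  rating
R07         q010      781   
R07         q011      637   
R07         q012      811   
R07         q013      524   
R08         q010      1     
R08         q011      172   
R08         q012      20    
R08         q013      304   
R09         q010      433   
R09         q011      363   
R09         q012      97    
R09         q013      965   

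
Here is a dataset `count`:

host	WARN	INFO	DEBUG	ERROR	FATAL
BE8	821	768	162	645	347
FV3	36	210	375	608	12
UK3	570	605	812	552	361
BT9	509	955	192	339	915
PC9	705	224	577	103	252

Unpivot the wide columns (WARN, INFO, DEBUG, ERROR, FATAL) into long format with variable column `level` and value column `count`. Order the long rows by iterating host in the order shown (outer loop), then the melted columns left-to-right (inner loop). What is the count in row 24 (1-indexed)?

25 rows total (5 × 5). Row 24: index ⌊(24-1)/5⌋ = 4 into host → PC9; (24-1) mod 5 = 3 into the melted columns → ERROR.
So row 24 is (PC9, ERROR, 103); count = 103.

103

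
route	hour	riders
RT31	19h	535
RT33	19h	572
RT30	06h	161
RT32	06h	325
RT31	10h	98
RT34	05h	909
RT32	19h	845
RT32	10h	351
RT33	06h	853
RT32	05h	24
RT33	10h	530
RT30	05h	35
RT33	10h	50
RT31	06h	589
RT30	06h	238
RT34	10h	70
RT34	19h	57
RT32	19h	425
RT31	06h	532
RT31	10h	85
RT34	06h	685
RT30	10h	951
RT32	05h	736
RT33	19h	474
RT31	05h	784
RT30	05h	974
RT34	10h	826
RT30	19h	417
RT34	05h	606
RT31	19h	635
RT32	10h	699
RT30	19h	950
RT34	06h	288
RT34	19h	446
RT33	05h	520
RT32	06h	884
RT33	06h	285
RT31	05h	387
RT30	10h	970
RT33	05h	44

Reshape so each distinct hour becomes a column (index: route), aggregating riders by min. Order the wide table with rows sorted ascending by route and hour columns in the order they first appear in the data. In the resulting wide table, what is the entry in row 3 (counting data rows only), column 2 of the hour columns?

325

With rows sorted ascending by route, row 3 is route=RT32. hour columns in first-appearance order: 19h, 06h, 10h, 05h; column 2 is 06h.
Long rows with route=RT32, hour=06h: min(325, 884) = 325.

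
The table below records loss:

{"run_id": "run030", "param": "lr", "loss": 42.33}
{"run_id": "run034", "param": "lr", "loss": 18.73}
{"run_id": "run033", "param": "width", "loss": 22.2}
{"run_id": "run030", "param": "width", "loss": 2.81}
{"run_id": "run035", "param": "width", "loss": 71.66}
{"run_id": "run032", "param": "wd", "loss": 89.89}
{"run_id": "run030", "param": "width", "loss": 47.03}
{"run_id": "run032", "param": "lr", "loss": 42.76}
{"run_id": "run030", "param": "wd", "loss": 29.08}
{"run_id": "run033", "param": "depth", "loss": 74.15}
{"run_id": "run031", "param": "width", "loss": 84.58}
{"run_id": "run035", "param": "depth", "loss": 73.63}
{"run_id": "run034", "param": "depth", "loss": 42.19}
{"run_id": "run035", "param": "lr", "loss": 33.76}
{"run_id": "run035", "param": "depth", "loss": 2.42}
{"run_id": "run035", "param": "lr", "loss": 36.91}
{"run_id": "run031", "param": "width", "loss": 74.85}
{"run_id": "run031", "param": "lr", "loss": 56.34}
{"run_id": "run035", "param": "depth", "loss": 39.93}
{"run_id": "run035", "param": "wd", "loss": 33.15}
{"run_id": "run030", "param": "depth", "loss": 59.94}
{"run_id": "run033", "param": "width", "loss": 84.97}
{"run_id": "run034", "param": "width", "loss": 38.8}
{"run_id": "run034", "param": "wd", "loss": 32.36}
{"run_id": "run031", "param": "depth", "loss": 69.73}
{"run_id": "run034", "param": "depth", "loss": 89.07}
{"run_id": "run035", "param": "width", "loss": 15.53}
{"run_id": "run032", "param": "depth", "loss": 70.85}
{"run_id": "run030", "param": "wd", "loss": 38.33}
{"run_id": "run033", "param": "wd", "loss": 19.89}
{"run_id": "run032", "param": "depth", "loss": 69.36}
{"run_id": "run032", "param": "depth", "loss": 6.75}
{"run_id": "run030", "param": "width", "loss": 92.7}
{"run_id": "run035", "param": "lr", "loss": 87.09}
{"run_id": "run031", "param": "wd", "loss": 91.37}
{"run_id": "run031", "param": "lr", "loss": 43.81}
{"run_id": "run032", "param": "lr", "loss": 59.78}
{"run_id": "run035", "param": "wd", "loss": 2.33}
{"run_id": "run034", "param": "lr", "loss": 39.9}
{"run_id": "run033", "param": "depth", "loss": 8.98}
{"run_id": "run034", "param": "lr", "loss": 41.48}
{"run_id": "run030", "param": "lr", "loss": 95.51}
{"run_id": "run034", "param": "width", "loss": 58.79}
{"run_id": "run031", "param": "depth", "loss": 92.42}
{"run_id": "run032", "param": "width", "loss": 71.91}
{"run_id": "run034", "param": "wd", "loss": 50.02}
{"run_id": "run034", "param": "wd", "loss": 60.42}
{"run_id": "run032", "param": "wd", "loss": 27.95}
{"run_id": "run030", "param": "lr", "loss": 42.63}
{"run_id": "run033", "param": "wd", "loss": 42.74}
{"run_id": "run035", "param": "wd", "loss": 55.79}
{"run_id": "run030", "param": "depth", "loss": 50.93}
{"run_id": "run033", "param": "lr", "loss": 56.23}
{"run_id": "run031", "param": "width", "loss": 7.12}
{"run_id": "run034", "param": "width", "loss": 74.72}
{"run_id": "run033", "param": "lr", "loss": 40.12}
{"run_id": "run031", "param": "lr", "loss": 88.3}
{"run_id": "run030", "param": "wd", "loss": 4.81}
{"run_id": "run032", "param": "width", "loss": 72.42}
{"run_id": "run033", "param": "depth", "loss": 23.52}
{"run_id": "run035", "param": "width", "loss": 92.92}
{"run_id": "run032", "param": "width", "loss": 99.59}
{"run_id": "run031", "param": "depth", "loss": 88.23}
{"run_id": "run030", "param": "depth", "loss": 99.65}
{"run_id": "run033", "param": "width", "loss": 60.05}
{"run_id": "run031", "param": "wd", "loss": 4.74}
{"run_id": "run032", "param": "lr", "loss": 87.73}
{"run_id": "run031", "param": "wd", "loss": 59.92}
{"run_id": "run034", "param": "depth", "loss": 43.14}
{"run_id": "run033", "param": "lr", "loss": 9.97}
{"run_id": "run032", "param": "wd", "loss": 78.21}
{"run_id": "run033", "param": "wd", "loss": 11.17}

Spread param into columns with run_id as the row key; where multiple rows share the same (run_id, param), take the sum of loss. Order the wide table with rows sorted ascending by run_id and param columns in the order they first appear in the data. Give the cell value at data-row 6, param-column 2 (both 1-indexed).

With rows sorted ascending by run_id, row 6 is run_id=run035. param columns in first-appearance order: lr, width, wd, depth; column 2 is width.
Long rows with run_id=run035, param=width: 71.66 + 15.53 + 92.92 = 180.11.

180.11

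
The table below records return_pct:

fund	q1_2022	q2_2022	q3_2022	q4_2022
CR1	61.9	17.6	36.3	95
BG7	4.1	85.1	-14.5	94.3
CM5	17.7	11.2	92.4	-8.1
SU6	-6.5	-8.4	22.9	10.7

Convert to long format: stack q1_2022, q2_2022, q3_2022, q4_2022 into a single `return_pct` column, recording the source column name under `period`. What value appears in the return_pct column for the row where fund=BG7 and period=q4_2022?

Unpivoting turns each (fund, wide-column) pair into one long row.
The wide cell at row BG7, column q4_2022 holds 94.3, so the long row (BG7, q4_2022) has return_pct=94.3.

94.3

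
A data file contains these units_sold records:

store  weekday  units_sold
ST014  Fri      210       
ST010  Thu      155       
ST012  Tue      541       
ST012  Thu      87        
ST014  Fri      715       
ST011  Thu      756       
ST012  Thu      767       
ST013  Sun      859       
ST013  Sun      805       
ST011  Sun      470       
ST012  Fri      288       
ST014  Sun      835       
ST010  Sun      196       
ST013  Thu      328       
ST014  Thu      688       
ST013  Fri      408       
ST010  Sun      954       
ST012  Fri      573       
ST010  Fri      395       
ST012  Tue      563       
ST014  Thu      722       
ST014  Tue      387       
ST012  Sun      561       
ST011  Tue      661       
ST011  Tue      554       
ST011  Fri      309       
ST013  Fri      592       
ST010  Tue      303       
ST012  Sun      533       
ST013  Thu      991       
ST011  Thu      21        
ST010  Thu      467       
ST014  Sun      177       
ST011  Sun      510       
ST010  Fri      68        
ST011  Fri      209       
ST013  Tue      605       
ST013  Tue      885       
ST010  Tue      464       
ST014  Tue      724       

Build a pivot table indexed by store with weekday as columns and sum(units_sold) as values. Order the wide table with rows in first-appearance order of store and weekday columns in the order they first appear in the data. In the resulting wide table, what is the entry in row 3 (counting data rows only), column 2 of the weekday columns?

With rows in first-appearance order of store, row 3 is store=ST012. weekday columns in first-appearance order: Fri, Thu, Tue, Sun; column 2 is Thu.
Long rows with store=ST012, weekday=Thu: 87 + 767 = 854.

854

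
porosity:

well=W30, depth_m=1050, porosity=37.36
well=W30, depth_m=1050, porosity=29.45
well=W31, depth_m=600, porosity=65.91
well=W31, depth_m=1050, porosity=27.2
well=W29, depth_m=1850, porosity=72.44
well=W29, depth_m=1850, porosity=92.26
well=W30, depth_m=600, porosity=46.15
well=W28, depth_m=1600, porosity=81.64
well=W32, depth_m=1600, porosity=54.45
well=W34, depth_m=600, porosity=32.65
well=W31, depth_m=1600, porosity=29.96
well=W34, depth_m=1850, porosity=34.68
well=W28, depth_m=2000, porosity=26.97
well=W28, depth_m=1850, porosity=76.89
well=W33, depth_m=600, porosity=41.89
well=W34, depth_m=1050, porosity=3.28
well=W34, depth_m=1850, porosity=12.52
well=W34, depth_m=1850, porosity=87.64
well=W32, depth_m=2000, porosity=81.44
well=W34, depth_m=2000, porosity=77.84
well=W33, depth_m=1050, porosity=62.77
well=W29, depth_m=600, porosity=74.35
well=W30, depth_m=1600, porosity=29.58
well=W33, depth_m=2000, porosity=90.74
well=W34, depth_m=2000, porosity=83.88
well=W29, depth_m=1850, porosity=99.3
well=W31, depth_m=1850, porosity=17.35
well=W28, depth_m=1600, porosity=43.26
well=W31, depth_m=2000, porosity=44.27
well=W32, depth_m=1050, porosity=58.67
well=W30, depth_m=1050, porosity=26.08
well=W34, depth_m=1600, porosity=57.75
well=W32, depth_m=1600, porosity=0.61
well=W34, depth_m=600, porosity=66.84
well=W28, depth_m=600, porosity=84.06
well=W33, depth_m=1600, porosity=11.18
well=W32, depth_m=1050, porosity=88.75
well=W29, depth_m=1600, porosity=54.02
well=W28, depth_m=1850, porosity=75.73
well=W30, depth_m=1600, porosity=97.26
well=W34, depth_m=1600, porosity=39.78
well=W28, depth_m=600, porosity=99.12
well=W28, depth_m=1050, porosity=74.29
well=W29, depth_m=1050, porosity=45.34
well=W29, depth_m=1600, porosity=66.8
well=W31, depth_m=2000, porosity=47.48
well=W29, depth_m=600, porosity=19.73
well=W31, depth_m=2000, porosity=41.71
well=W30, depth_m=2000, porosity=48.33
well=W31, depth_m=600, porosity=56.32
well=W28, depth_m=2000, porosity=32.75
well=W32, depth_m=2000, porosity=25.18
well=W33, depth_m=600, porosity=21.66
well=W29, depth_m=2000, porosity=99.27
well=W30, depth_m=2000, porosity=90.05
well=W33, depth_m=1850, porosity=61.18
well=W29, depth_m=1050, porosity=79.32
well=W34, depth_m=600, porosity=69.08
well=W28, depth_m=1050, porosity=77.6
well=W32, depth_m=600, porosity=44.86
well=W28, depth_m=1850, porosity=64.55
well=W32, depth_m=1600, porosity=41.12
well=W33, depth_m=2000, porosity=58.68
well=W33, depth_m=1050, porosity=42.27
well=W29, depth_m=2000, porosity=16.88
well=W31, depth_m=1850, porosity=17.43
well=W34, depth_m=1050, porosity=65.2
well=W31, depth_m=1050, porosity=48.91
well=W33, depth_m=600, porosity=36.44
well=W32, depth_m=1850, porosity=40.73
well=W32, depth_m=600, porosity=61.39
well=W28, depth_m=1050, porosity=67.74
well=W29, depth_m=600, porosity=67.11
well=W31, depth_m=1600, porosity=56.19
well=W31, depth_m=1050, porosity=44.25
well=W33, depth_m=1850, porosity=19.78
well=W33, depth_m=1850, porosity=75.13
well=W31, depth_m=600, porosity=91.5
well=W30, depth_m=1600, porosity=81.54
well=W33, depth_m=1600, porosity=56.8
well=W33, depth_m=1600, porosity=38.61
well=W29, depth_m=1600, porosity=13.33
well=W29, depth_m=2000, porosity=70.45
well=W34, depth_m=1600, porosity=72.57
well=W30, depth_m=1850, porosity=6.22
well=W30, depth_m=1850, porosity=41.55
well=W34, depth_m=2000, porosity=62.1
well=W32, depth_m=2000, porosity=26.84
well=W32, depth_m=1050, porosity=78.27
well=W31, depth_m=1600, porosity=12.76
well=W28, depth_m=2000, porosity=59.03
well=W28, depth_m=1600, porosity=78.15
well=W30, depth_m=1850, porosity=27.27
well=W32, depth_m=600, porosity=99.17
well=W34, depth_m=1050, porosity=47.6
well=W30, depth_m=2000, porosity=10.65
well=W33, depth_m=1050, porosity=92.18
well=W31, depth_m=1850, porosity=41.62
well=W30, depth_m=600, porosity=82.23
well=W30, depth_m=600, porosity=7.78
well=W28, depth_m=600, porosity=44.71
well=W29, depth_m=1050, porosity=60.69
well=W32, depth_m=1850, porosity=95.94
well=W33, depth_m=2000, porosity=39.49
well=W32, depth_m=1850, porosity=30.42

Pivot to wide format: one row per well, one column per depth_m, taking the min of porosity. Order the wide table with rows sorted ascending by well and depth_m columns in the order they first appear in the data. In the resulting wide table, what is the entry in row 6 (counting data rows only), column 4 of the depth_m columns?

With rows sorted ascending by well, row 6 is well=W33. depth_m columns in first-appearance order: 1050, 600, 1850, 1600, 2000; column 4 is 1600.
Long rows with well=W33, depth_m=1600: min(11.18, 56.8, 38.61) = 11.18.

11.18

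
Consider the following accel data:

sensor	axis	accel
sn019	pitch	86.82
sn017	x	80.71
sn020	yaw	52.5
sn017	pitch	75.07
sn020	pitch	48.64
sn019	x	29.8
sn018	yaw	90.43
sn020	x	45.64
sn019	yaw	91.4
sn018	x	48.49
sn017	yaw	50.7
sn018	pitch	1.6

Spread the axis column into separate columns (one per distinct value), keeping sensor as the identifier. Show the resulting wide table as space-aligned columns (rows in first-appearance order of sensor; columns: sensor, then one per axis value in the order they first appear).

sensor  pitch  x      yaw  
sn019   86.82  29.8   91.4 
sn017   75.07  80.71  50.7 
sn020   48.64  45.64  52.5 
sn018   1.6    48.49  90.43

Columns: sensor plus the 3 distinct axis values (pitch, x, yaw).
For example, row sn019 column pitch takes accel=86.82 from the long row (sn019, pitch).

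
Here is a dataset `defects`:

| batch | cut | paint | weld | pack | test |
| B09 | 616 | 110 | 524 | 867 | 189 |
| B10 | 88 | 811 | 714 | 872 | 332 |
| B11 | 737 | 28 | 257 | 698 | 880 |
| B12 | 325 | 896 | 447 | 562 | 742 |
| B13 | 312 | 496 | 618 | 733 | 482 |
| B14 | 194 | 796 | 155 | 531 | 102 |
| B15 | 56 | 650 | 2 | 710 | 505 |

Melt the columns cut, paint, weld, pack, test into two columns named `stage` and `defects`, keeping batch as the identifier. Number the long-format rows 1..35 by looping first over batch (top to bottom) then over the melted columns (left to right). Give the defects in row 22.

496

35 rows total (7 × 5). Row 22: index ⌊(22-1)/5⌋ = 4 into batch → B13; (22-1) mod 5 = 1 into the melted columns → paint.
So row 22 is (B13, paint, 496); defects = 496.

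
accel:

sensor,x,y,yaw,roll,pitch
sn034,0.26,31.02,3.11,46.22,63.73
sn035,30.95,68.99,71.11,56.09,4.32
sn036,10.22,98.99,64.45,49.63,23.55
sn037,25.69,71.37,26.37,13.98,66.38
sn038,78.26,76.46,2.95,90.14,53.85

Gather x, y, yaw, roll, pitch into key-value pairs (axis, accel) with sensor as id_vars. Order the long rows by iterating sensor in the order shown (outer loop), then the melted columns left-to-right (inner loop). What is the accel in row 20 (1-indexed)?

66.38

25 rows total (5 × 5). Row 20: index ⌊(20-1)/5⌋ = 3 into sensor → sn037; (20-1) mod 5 = 4 into the melted columns → pitch.
So row 20 is (sn037, pitch, 66.38); accel = 66.38.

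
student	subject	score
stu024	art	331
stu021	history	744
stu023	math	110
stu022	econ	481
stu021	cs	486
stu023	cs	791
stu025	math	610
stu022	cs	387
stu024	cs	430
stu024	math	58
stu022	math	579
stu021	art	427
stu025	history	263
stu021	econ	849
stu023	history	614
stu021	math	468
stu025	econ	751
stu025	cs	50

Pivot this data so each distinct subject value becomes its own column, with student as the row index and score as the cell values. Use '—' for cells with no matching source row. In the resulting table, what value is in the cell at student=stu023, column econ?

—

No long-format row has student=stu023 and subject=econ, so the cell is —.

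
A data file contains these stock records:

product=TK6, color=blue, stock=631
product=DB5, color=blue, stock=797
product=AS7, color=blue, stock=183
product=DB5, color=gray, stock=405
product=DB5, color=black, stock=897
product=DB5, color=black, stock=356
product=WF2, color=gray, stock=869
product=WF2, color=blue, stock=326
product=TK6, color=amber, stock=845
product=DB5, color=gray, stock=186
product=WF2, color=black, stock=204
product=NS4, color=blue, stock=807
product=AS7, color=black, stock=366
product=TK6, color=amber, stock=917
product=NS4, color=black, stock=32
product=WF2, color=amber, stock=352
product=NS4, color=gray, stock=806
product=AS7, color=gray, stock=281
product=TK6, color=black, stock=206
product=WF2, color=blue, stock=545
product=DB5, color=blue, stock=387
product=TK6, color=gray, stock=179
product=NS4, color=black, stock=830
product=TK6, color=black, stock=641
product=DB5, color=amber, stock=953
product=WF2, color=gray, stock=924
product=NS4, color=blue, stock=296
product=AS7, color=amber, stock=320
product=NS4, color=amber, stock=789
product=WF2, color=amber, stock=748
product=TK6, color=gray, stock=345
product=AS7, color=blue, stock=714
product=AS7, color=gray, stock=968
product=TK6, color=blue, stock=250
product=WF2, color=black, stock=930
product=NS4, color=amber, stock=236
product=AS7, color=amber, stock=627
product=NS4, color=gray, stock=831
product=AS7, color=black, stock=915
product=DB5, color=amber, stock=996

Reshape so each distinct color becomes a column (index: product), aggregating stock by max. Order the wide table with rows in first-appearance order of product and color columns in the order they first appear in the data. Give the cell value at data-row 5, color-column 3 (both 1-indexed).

830

With rows in first-appearance order of product, row 5 is product=NS4. color columns in first-appearance order: blue, gray, black, amber; column 3 is black.
Long rows with product=NS4, color=black: max(32, 830) = 830.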